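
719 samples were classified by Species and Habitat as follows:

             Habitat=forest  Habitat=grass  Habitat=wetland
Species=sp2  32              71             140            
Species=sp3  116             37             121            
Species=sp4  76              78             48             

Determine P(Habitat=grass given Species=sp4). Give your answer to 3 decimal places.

0.386

Total with Species=sp4: 76 + 78 + 48 = 202.
P(Habitat=grass | Species=sp4) = 78/202 = 0.386.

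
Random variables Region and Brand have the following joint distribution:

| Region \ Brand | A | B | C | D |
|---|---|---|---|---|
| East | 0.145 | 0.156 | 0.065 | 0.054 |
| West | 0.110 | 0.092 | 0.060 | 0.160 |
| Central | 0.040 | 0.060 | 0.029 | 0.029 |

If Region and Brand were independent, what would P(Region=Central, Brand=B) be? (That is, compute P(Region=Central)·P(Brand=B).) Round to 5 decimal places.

P(Region=Central) = 0.040 + 0.060 + 0.029 + 0.029 = 0.158.
P(Brand=B) = 0.156 + 0.092 + 0.060 = 0.308.
Product: 0.158 × 0.308 = 0.04866.

0.04866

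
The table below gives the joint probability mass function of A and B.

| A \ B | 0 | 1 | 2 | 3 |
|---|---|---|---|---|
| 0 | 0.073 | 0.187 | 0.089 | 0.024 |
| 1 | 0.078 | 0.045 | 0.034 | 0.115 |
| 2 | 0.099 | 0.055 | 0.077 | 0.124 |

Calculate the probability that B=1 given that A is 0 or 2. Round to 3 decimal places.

P(A=0) = 0.073 + 0.187 + 0.089 + 0.024 = 0.373.
P(A=2) = 0.099 + 0.055 + 0.077 + 0.124 = 0.355.
P(A ∈ {0, 2}) = 0.373 + 0.355 = 0.728; P(B=1, A ∈ {0, 2}) = 0.187 + 0.055 = 0.242.
P(B=1 | A ∈ {0, 2}) = 0.242/0.728 = 0.332.

0.332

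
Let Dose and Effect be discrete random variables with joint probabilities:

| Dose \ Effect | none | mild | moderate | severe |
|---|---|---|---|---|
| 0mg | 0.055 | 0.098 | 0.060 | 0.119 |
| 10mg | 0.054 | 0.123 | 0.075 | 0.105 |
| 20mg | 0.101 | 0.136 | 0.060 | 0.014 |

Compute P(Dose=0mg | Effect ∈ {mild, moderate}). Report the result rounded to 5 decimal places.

0.28623

P(Effect=mild) = 0.098 + 0.123 + 0.136 = 0.357.
P(Effect=moderate) = 0.060 + 0.075 + 0.060 = 0.195.
P(Effect ∈ {mild, moderate}) = 0.357 + 0.195 = 0.552; P(Dose=0mg, Effect ∈ {mild, moderate}) = 0.098 + 0.060 = 0.158.
P(Dose=0mg | Effect ∈ {mild, moderate}) = 0.158/0.552 = 0.28623.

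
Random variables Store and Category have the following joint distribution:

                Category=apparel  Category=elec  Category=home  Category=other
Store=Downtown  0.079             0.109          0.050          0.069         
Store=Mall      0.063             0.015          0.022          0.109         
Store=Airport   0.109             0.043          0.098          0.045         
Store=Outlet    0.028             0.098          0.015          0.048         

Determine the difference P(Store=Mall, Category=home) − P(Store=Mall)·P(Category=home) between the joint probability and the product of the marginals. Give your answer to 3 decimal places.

-0.017

P(Store=Mall) = 0.063 + 0.015 + 0.022 + 0.109 = 0.209.
P(Category=home) = 0.050 + 0.022 + 0.098 + 0.015 = 0.185.
P(Store=Mall, Category=home) − P(Store=Mall)P(Category=home) = 0.022 − 0.209×0.185 = -0.017.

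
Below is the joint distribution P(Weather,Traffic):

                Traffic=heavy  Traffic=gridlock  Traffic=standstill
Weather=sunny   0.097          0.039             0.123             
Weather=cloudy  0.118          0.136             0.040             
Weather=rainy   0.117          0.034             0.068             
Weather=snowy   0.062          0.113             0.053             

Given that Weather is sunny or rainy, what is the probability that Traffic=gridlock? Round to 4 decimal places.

P(Weather=sunny) = 0.097 + 0.039 + 0.123 = 0.259.
P(Weather=rainy) = 0.117 + 0.034 + 0.068 = 0.219.
P(Weather ∈ {sunny, rainy}) = 0.259 + 0.219 = 0.478; P(Traffic=gridlock, Weather ∈ {sunny, rainy}) = 0.039 + 0.034 = 0.073.
P(Traffic=gridlock | Weather ∈ {sunny, rainy}) = 0.073/0.478 = 0.1527.

0.1527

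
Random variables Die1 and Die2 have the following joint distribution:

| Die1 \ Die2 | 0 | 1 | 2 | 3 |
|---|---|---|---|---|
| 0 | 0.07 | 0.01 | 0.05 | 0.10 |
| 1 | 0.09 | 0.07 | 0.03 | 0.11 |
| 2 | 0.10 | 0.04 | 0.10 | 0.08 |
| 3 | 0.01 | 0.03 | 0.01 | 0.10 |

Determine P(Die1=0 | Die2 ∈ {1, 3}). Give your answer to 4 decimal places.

P(Die2=1) = 0.01 + 0.07 + 0.04 + 0.03 = 0.15.
P(Die2=3) = 0.10 + 0.11 + 0.08 + 0.10 = 0.39.
P(Die2 ∈ {1, 3}) = 0.15 + 0.39 = 0.54; P(Die1=0, Die2 ∈ {1, 3}) = 0.01 + 0.10 = 0.11.
P(Die1=0 | Die2 ∈ {1, 3}) = 0.11/0.54 = 0.2037.

0.2037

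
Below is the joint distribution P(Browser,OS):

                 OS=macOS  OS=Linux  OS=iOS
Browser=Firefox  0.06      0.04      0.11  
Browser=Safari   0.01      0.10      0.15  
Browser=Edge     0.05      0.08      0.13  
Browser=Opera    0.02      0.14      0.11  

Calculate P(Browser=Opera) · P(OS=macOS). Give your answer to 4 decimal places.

P(Browser=Opera) = 0.02 + 0.14 + 0.11 = 0.27.
P(OS=macOS) = 0.06 + 0.01 + 0.05 + 0.02 = 0.14.
Product: 0.27 × 0.14 = 0.0378.

0.0378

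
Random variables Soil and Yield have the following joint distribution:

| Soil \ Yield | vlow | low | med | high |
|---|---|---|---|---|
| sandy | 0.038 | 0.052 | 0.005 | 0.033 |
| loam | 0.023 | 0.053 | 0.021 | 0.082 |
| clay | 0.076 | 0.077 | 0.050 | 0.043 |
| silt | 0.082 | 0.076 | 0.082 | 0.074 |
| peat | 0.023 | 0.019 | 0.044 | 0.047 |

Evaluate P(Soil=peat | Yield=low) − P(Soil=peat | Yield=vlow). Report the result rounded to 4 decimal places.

-0.0264

P(Yield=low) = 0.052 + 0.053 + 0.077 + 0.076 + 0.019 = 0.277; P(Soil=peat | Yield=low) = 0.019/0.277 = 0.06859.
P(Yield=vlow) = 0.038 + 0.023 + 0.076 + 0.082 + 0.023 = 0.242; P(Soil=peat | Yield=vlow) = 0.023/0.242 = 0.09504.
Difference = -0.0264.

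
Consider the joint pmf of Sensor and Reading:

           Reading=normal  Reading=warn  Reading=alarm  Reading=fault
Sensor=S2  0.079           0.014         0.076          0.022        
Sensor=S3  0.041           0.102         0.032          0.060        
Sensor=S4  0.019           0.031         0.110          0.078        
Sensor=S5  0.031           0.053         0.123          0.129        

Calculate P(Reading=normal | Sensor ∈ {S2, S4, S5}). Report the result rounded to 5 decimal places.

0.16863

P(Sensor=S2) = 0.079 + 0.014 + 0.076 + 0.022 = 0.191.
P(Sensor=S4) = 0.019 + 0.031 + 0.110 + 0.078 = 0.238.
P(Sensor=S5) = 0.031 + 0.053 + 0.123 + 0.129 = 0.336.
P(Sensor ∈ {S2, S4, S5}) = 0.191 + 0.238 + 0.336 = 0.765; P(Reading=normal, Sensor ∈ {S2, S4, S5}) = 0.079 + 0.019 + 0.031 = 0.129.
P(Reading=normal | Sensor ∈ {S2, S4, S5}) = 0.129/0.765 = 0.16863.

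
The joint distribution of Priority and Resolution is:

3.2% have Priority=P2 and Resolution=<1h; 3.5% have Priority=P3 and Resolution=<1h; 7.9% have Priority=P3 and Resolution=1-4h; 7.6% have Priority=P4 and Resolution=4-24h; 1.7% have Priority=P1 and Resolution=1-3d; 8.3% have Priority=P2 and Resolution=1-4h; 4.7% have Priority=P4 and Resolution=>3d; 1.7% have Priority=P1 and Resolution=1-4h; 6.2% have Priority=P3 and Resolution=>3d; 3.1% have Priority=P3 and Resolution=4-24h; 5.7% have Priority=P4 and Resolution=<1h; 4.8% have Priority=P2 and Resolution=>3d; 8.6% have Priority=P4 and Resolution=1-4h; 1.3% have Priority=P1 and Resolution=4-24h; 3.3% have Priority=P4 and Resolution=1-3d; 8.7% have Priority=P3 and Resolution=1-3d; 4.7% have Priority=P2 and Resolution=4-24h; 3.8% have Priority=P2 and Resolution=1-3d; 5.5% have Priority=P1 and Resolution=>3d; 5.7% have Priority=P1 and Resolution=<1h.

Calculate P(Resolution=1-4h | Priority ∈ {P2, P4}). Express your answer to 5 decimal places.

P(Priority=P2) = 0.032 + 0.083 + 0.047 + 0.038 + 0.048 = 0.248.
P(Priority=P4) = 0.057 + 0.086 + 0.076 + 0.033 + 0.047 = 0.299.
P(Priority ∈ {P2, P4}) = 0.248 + 0.299 = 0.547; P(Resolution=1-4h, Priority ∈ {P2, P4}) = 0.083 + 0.086 = 0.169.
P(Resolution=1-4h | Priority ∈ {P2, P4}) = 0.169/0.547 = 0.30896.

0.30896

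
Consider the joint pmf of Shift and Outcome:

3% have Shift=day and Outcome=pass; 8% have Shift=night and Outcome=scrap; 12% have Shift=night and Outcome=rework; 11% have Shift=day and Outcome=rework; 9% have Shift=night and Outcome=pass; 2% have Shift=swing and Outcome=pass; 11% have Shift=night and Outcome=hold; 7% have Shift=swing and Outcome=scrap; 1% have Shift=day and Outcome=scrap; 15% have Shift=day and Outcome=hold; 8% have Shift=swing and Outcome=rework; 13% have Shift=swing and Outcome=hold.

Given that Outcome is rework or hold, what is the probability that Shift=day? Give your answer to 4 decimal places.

0.3714

P(Outcome=rework) = 0.11 + 0.08 + 0.12 = 0.31.
P(Outcome=hold) = 0.15 + 0.13 + 0.11 = 0.39.
P(Outcome ∈ {rework, hold}) = 0.31 + 0.39 = 0.70; P(Shift=day, Outcome ∈ {rework, hold}) = 0.11 + 0.15 = 0.26.
P(Shift=day | Outcome ∈ {rework, hold}) = 0.26/0.70 = 0.3714.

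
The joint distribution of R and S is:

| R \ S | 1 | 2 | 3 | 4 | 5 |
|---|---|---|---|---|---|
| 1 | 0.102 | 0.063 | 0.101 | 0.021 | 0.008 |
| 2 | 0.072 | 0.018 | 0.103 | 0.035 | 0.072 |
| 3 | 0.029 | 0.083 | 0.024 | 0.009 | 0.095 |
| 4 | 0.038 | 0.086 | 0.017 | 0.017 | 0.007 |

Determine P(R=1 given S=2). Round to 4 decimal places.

P(S=2) = 0.063 + 0.018 + 0.083 + 0.086 = 0.250.
P(R=1 | S=2) = 0.063/0.250 = 0.2520.

0.2520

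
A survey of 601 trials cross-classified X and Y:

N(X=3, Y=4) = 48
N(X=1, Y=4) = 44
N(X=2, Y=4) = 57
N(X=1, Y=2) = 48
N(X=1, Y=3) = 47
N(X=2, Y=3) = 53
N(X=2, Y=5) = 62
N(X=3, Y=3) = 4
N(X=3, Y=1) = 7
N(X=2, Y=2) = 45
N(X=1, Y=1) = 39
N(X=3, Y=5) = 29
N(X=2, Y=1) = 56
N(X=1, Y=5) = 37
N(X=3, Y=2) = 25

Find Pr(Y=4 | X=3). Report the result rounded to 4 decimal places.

0.4248

Total with X=3: 7 + 25 + 4 + 48 + 29 = 113.
P(Y=4 | X=3) = 48/113 = 0.4248.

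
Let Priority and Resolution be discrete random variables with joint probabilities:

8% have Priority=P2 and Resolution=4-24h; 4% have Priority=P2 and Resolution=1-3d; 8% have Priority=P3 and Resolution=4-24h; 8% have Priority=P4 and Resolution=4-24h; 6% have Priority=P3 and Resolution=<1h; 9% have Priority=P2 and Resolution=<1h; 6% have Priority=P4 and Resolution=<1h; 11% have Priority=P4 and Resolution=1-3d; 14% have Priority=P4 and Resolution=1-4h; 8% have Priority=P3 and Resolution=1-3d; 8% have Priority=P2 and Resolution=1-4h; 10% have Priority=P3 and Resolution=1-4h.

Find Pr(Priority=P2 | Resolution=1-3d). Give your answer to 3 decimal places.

0.174

P(Resolution=1-3d) = 0.04 + 0.08 + 0.11 = 0.23.
P(Priority=P2 | Resolution=1-3d) = 0.04/0.23 = 0.174.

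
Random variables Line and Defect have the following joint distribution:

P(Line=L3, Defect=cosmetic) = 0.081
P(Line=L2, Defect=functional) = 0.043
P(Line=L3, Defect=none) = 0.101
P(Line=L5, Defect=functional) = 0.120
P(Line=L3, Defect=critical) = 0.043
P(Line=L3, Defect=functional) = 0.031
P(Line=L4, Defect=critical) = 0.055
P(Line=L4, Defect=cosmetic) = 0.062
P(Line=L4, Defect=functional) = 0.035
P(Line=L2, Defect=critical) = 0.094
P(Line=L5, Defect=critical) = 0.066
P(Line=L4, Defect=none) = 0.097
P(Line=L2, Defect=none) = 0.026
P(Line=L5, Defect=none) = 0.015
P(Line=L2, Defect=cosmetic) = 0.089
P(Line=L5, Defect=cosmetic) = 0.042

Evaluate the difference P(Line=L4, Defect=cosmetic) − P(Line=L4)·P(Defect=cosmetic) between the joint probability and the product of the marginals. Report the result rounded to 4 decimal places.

P(Line=L4) = 0.097 + 0.062 + 0.035 + 0.055 = 0.249.
P(Defect=cosmetic) = 0.089 + 0.081 + 0.062 + 0.042 = 0.274.
P(Line=L4, Defect=cosmetic) − P(Line=L4)P(Defect=cosmetic) = 0.062 − 0.249×0.274 = -0.0062.

-0.0062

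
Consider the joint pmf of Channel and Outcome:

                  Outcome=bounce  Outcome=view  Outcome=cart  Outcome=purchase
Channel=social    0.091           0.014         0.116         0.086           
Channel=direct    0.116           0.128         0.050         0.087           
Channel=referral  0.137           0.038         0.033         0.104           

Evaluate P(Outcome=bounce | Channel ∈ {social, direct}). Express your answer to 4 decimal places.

0.3009

P(Channel=social) = 0.091 + 0.014 + 0.116 + 0.086 = 0.307.
P(Channel=direct) = 0.116 + 0.128 + 0.050 + 0.087 = 0.381.
P(Channel ∈ {social, direct}) = 0.307 + 0.381 = 0.688; P(Outcome=bounce, Channel ∈ {social, direct}) = 0.091 + 0.116 = 0.207.
P(Outcome=bounce | Channel ∈ {social, direct}) = 0.207/0.688 = 0.3009.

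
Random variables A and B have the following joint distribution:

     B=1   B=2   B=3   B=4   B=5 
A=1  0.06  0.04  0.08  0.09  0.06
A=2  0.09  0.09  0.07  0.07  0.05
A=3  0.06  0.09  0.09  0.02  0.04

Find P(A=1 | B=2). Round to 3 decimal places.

0.182

P(B=2) = 0.04 + 0.09 + 0.09 = 0.22.
P(A=1 | B=2) = 0.04/0.22 = 0.182.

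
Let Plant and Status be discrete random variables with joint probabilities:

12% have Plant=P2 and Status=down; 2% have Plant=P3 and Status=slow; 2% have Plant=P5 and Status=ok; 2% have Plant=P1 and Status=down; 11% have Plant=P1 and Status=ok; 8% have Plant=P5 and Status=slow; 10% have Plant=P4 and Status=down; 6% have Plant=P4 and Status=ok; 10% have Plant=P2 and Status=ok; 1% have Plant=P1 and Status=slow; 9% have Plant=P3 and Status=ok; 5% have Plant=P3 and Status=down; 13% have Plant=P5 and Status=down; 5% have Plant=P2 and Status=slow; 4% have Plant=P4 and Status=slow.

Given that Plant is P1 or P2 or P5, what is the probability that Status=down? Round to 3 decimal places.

0.422

P(Plant=P1) = 0.11 + 0.01 + 0.02 = 0.14.
P(Plant=P2) = 0.10 + 0.05 + 0.12 = 0.27.
P(Plant=P5) = 0.02 + 0.08 + 0.13 = 0.23.
P(Plant ∈ {P1, P2, P5}) = 0.14 + 0.27 + 0.23 = 0.64; P(Status=down, Plant ∈ {P1, P2, P5}) = 0.02 + 0.12 + 0.13 = 0.27.
P(Status=down | Plant ∈ {P1, P2, P5}) = 0.27/0.64 = 0.422.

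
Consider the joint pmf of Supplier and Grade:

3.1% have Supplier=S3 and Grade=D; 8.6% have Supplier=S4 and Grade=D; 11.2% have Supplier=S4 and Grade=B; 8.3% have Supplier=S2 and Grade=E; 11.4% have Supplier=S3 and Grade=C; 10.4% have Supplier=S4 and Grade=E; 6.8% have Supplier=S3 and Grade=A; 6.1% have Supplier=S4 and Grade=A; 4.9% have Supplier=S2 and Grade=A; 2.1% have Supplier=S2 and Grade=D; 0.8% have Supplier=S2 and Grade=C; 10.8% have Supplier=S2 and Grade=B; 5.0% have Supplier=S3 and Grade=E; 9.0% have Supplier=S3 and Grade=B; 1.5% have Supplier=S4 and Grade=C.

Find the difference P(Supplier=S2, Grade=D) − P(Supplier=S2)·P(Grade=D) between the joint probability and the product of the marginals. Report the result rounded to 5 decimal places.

P(Supplier=S2) = 0.049 + 0.108 + 0.008 + 0.021 + 0.083 = 0.269.
P(Grade=D) = 0.021 + 0.031 + 0.086 = 0.138.
P(Supplier=S2, Grade=D) − P(Supplier=S2)P(Grade=D) = 0.021 − 0.269×0.138 = -0.01612.

-0.01612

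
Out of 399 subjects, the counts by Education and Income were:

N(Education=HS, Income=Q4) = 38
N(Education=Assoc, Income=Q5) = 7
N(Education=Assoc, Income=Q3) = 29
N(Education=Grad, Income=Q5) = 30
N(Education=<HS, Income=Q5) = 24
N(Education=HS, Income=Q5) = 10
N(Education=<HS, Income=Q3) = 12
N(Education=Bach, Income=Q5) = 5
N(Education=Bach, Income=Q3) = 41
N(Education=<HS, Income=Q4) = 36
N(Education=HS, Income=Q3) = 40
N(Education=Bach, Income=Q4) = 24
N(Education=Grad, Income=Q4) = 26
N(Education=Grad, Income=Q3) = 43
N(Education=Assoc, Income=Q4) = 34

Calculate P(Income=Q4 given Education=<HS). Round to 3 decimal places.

0.500

Total with Education=<HS: 12 + 36 + 24 = 72.
P(Income=Q4 | Education=<HS) = 36/72 = 0.500.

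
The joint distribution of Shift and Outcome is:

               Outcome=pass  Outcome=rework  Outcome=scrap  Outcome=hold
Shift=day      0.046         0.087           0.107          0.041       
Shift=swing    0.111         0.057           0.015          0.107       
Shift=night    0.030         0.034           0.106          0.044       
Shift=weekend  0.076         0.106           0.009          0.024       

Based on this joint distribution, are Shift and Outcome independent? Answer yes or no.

P(Shift=night) = 0.214 and P(Outcome=scrap) = 0.237, so their product is 0.05072, but P(Shift=night, Outcome=scrap) = 0.106. Since these differ, Shift and Outcome are not independent.

no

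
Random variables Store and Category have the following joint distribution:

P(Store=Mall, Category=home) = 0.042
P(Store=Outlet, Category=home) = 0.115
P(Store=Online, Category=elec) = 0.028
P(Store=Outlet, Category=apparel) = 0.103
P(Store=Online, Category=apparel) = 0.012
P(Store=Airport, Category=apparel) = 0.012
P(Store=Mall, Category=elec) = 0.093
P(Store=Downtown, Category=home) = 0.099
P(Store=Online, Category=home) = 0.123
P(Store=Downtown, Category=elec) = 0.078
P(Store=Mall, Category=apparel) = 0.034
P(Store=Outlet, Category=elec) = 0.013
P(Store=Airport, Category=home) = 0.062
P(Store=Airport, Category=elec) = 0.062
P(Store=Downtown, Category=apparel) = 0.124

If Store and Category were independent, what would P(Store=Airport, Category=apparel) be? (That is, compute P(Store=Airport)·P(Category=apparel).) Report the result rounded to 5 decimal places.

0.03876

P(Store=Airport) = 0.012 + 0.062 + 0.062 = 0.136.
P(Category=apparel) = 0.124 + 0.034 + 0.012 + 0.103 + 0.012 = 0.285.
Product: 0.136 × 0.285 = 0.03876.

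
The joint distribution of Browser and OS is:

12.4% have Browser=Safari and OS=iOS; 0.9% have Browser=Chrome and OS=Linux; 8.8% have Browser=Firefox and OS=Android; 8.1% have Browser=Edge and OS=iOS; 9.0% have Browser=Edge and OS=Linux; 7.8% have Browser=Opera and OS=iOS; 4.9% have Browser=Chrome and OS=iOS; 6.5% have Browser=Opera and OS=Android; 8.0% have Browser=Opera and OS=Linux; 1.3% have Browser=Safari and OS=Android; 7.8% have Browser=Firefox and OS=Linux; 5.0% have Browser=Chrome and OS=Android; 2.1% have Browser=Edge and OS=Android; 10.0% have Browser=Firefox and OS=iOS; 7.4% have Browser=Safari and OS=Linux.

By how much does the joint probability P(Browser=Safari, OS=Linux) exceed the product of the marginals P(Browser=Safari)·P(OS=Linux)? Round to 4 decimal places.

P(Browser=Safari) = 0.074 + 0.124 + 0.013 = 0.211.
P(OS=Linux) = 0.009 + 0.078 + 0.074 + 0.090 + 0.080 = 0.331.
P(Browser=Safari, OS=Linux) − P(Browser=Safari)P(OS=Linux) = 0.074 − 0.211×0.331 = 0.0042.

0.0042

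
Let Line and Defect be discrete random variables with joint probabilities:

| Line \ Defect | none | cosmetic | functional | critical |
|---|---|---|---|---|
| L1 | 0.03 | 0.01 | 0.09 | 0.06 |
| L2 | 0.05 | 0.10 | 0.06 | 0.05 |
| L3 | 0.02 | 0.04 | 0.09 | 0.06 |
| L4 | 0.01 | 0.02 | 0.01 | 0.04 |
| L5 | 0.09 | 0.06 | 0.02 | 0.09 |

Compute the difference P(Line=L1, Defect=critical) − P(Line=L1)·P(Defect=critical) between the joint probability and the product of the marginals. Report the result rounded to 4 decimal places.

P(Line=L1) = 0.03 + 0.01 + 0.09 + 0.06 = 0.19.
P(Defect=critical) = 0.06 + 0.05 + 0.06 + 0.04 + 0.09 = 0.30.
P(Line=L1, Defect=critical) − P(Line=L1)P(Defect=critical) = 0.06 − 0.19×0.30 = 0.0030.

0.0030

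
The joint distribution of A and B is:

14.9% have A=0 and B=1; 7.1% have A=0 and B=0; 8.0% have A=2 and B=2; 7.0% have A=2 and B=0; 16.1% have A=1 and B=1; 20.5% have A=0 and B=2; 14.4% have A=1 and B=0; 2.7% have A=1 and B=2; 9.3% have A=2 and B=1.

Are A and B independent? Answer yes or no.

P(A=1) = 0.332 and P(B=2) = 0.312, so their product is 0.10358, but P(A=1, B=2) = 0.027. Since these differ, A and B are not independent.

no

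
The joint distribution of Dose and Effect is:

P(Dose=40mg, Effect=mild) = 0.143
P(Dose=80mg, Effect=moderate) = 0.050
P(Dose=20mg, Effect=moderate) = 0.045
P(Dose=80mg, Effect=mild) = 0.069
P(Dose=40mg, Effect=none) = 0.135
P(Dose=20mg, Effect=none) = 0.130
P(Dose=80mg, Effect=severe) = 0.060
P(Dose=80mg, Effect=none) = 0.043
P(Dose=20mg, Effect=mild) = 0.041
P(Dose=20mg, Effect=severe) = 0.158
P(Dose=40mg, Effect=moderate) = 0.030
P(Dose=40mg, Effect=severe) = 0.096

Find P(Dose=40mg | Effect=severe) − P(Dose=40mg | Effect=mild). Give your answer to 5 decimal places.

-0.25948

P(Effect=severe) = 0.158 + 0.096 + 0.060 = 0.314; P(Dose=40mg | Effect=severe) = 0.096/0.314 = 0.305732.
P(Effect=mild) = 0.041 + 0.143 + 0.069 = 0.253; P(Dose=40mg | Effect=mild) = 0.143/0.253 = 0.565217.
Difference = -0.25948.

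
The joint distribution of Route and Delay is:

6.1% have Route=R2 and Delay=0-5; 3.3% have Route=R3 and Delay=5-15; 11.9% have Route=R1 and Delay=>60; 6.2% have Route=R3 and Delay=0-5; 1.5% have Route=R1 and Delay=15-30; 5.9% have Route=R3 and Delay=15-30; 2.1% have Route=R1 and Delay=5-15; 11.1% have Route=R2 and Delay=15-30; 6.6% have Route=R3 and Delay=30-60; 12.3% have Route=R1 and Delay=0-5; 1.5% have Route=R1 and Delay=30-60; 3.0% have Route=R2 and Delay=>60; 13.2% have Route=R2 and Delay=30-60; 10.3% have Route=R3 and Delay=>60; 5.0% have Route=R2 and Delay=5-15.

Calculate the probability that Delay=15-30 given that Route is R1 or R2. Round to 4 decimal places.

P(Route=R1) = 0.123 + 0.021 + 0.015 + 0.015 + 0.119 = 0.293.
P(Route=R2) = 0.061 + 0.050 + 0.111 + 0.132 + 0.030 = 0.384.
P(Route ∈ {R1, R2}) = 0.293 + 0.384 = 0.677; P(Delay=15-30, Route ∈ {R1, R2}) = 0.015 + 0.111 = 0.126.
P(Delay=15-30 | Route ∈ {R1, R2}) = 0.126/0.677 = 0.1861.

0.1861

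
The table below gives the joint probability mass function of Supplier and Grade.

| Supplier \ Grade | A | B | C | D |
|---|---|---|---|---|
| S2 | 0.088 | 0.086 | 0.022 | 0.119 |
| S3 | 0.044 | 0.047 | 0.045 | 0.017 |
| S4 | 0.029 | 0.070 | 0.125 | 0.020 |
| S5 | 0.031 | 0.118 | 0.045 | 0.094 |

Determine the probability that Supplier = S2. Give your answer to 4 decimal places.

0.3150

P(Supplier=S2) = 0.088 + 0.086 + 0.022 + 0.119 = 0.315.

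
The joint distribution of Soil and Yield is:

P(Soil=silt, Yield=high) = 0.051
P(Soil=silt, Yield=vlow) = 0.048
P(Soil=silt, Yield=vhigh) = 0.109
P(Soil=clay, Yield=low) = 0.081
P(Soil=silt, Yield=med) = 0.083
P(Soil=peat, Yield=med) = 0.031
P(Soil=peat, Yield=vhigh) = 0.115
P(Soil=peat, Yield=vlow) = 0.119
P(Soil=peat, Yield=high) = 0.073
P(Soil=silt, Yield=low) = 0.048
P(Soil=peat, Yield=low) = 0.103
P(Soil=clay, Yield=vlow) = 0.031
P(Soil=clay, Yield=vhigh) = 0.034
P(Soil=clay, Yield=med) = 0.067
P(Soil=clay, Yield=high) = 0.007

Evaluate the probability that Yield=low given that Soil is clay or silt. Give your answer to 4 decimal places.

P(Soil=clay) = 0.031 + 0.081 + 0.067 + 0.007 + 0.034 = 0.220.
P(Soil=silt) = 0.048 + 0.048 + 0.083 + 0.051 + 0.109 = 0.339.
P(Soil ∈ {clay, silt}) = 0.220 + 0.339 = 0.559; P(Yield=low, Soil ∈ {clay, silt}) = 0.081 + 0.048 = 0.129.
P(Yield=low | Soil ∈ {clay, silt}) = 0.129/0.559 = 0.2308.

0.2308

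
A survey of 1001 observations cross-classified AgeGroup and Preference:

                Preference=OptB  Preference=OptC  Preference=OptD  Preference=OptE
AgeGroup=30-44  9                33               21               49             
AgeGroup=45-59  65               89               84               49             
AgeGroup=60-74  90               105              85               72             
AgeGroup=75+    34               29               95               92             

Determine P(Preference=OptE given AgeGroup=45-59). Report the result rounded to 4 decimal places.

0.1707

Total with AgeGroup=45-59: 65 + 89 + 84 + 49 = 287.
P(Preference=OptE | AgeGroup=45-59) = 49/287 = 0.1707.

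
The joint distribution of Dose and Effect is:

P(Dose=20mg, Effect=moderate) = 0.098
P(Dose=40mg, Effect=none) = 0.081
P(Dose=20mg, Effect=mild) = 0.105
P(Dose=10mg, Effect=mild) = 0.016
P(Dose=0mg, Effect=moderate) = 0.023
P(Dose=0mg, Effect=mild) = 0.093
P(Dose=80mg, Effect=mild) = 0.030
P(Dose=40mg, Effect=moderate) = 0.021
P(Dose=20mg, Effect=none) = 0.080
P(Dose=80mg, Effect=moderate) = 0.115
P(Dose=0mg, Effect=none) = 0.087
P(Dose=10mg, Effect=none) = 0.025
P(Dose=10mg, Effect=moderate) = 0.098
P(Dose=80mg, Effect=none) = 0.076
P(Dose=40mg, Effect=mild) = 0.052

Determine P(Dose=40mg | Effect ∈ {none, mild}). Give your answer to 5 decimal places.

0.20620

P(Effect=none) = 0.087 + 0.025 + 0.080 + 0.081 + 0.076 = 0.349.
P(Effect=mild) = 0.093 + 0.016 + 0.105 + 0.052 + 0.030 = 0.296.
P(Effect ∈ {none, mild}) = 0.349 + 0.296 = 0.645; P(Dose=40mg, Effect ∈ {none, mild}) = 0.081 + 0.052 = 0.133.
P(Dose=40mg | Effect ∈ {none, mild}) = 0.133/0.645 = 0.20620.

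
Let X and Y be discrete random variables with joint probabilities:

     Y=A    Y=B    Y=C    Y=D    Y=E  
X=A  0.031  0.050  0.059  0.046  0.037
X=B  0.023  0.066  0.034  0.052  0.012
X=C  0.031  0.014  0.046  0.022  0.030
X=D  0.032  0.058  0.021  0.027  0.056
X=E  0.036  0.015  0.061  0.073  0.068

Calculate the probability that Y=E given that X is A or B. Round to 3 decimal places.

0.120

P(X=A) = 0.031 + 0.050 + 0.059 + 0.046 + 0.037 = 0.223.
P(X=B) = 0.023 + 0.066 + 0.034 + 0.052 + 0.012 = 0.187.
P(X ∈ {A, B}) = 0.223 + 0.187 = 0.410; P(Y=E, X ∈ {A, B}) = 0.037 + 0.012 = 0.049.
P(Y=E | X ∈ {A, B}) = 0.049/0.410 = 0.120.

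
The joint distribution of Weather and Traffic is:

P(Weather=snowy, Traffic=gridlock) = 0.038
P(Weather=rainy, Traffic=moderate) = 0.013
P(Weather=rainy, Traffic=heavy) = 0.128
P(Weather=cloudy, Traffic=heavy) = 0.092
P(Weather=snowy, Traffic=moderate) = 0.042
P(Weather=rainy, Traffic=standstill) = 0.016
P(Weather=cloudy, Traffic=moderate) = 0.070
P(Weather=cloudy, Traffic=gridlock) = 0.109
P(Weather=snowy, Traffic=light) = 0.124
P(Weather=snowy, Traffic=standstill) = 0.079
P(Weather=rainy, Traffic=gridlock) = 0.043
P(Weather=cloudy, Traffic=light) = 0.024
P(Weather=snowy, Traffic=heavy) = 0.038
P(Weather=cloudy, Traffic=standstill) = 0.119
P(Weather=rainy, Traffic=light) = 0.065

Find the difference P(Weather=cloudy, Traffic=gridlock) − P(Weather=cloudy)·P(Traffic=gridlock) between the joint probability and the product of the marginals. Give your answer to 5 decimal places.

0.03034

P(Weather=cloudy) = 0.024 + 0.070 + 0.092 + 0.109 + 0.119 = 0.414.
P(Traffic=gridlock) = 0.109 + 0.043 + 0.038 = 0.190.
P(Weather=cloudy, Traffic=gridlock) − P(Weather=cloudy)P(Traffic=gridlock) = 0.109 − 0.414×0.190 = 0.03034.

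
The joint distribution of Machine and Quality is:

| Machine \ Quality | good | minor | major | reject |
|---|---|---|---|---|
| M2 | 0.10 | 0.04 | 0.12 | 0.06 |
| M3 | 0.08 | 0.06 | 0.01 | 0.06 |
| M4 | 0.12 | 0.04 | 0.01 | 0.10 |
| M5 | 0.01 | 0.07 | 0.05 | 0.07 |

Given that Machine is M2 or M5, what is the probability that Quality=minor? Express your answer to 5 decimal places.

P(Machine=M2) = 0.10 + 0.04 + 0.12 + 0.06 = 0.32.
P(Machine=M5) = 0.01 + 0.07 + 0.05 + 0.07 = 0.20.
P(Machine ∈ {M2, M5}) = 0.32 + 0.20 = 0.52; P(Quality=minor, Machine ∈ {M2, M5}) = 0.04 + 0.07 = 0.11.
P(Quality=minor | Machine ∈ {M2, M5}) = 0.11/0.52 = 0.21154.

0.21154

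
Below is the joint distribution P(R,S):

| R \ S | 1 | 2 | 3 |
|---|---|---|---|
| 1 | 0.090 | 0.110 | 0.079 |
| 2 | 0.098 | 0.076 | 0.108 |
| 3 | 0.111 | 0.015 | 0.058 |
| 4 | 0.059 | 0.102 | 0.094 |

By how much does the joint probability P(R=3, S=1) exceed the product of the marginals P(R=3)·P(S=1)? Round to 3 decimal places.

P(R=3) = 0.111 + 0.015 + 0.058 = 0.184.
P(S=1) = 0.090 + 0.098 + 0.111 + 0.059 = 0.358.
P(R=3, S=1) − P(R=3)P(S=1) = 0.111 − 0.184×0.358 = 0.045.

0.045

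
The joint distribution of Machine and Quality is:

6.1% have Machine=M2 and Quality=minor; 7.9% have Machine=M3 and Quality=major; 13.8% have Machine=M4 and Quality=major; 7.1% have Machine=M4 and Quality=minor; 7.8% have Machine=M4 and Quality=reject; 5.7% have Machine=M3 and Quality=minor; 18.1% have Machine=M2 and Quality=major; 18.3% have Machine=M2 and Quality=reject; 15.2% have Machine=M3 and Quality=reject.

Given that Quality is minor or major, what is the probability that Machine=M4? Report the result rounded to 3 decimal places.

P(Quality=minor) = 0.061 + 0.057 + 0.071 = 0.189.
P(Quality=major) = 0.181 + 0.079 + 0.138 = 0.398.
P(Quality ∈ {minor, major}) = 0.189 + 0.398 = 0.587; P(Machine=M4, Quality ∈ {minor, major}) = 0.071 + 0.138 = 0.209.
P(Machine=M4 | Quality ∈ {minor, major}) = 0.209/0.587 = 0.356.

0.356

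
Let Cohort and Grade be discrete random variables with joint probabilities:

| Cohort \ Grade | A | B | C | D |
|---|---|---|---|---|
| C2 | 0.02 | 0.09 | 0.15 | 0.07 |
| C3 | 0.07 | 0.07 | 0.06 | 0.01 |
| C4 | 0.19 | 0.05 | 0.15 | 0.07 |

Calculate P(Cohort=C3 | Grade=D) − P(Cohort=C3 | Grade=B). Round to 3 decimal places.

-0.267

P(Grade=D) = 0.07 + 0.01 + 0.07 = 0.15; P(Cohort=C3 | Grade=D) = 0.01/0.15 = 0.0667.
P(Grade=B) = 0.09 + 0.07 + 0.05 = 0.21; P(Cohort=C3 | Grade=B) = 0.07/0.21 = 0.3333.
Difference = -0.267.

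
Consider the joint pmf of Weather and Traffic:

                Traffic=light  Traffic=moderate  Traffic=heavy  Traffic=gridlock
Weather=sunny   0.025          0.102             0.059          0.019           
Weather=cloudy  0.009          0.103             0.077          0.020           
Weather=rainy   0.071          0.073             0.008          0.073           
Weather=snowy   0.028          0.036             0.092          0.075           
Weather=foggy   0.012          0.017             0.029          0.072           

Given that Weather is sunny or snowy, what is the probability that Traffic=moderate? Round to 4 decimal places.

P(Weather=sunny) = 0.025 + 0.102 + 0.059 + 0.019 = 0.205.
P(Weather=snowy) = 0.028 + 0.036 + 0.092 + 0.075 = 0.231.
P(Weather ∈ {sunny, snowy}) = 0.205 + 0.231 = 0.436; P(Traffic=moderate, Weather ∈ {sunny, snowy}) = 0.102 + 0.036 = 0.138.
P(Traffic=moderate | Weather ∈ {sunny, snowy}) = 0.138/0.436 = 0.3165.

0.3165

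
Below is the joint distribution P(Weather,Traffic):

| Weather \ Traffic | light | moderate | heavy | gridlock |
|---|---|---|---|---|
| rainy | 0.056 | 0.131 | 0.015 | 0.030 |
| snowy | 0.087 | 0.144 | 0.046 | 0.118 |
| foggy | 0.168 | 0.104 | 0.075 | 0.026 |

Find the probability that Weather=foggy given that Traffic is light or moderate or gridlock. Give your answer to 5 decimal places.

0.34491

P(Traffic=light) = 0.056 + 0.087 + 0.168 = 0.311.
P(Traffic=moderate) = 0.131 + 0.144 + 0.104 = 0.379.
P(Traffic=gridlock) = 0.030 + 0.118 + 0.026 = 0.174.
P(Traffic ∈ {light, moderate, gridlock}) = 0.311 + 0.379 + 0.174 = 0.864; P(Weather=foggy, Traffic ∈ {light, moderate, gridlock}) = 0.168 + 0.104 + 0.026 = 0.298.
P(Weather=foggy | Traffic ∈ {light, moderate, gridlock}) = 0.298/0.864 = 0.34491.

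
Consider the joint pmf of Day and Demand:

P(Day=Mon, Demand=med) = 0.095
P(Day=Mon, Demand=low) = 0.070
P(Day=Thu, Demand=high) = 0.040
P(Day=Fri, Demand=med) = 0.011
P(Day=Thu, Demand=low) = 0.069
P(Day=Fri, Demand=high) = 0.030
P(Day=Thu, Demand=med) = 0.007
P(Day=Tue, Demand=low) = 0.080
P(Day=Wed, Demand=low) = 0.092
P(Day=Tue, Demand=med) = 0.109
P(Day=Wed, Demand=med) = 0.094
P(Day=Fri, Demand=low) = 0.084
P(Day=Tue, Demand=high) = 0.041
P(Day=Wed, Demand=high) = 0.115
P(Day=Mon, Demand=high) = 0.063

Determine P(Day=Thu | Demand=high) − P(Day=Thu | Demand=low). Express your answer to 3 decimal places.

-0.036

P(Demand=high) = 0.063 + 0.041 + 0.115 + 0.040 + 0.030 = 0.289; P(Day=Thu | Demand=high) = 0.040/0.289 = 0.1384.
P(Demand=low) = 0.070 + 0.080 + 0.092 + 0.069 + 0.084 = 0.395; P(Day=Thu | Demand=low) = 0.069/0.395 = 0.1747.
Difference = -0.036.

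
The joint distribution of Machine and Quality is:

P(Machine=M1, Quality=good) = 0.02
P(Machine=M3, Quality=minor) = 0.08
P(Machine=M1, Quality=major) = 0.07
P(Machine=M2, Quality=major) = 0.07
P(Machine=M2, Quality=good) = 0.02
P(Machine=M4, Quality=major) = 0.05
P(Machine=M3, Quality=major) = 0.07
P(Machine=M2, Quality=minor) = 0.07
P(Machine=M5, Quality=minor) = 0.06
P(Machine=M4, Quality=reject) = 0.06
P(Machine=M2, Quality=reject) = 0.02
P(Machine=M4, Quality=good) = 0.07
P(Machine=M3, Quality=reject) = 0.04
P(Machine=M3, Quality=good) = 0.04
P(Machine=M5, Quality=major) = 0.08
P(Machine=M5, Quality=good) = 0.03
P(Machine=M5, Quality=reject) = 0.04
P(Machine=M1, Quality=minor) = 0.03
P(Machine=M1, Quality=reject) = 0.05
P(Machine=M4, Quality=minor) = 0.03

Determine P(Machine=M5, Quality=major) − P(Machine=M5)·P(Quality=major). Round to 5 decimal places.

P(Machine=M5) = 0.03 + 0.06 + 0.08 + 0.04 = 0.21.
P(Quality=major) = 0.07 + 0.07 + 0.07 + 0.05 + 0.08 = 0.34.
P(Machine=M5, Quality=major) − P(Machine=M5)P(Quality=major) = 0.08 − 0.21×0.34 = 0.00860.

0.00860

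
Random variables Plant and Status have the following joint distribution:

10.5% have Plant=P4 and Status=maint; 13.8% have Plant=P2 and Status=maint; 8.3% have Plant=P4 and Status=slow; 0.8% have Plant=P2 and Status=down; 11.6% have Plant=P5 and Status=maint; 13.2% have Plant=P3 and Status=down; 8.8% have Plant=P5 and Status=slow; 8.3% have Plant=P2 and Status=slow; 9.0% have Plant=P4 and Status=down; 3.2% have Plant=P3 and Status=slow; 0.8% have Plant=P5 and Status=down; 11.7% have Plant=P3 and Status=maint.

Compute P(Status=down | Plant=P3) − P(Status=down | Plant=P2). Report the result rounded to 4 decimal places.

0.4348

P(Plant=P3) = 0.032 + 0.132 + 0.117 = 0.281; P(Status=down | Plant=P3) = 0.132/0.281 = 0.46975.
P(Plant=P2) = 0.083 + 0.008 + 0.138 = 0.229; P(Status=down | Plant=P2) = 0.008/0.229 = 0.03493.
Difference = 0.4348.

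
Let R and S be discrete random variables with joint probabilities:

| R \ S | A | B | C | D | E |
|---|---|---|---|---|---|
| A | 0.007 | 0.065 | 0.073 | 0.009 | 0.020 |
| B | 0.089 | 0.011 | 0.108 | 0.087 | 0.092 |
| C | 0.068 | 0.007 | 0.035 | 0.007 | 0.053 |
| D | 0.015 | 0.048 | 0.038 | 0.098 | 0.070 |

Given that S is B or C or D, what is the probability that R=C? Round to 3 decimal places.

P(S=B) = 0.065 + 0.011 + 0.007 + 0.048 = 0.131.
P(S=C) = 0.073 + 0.108 + 0.035 + 0.038 = 0.254.
P(S=D) = 0.009 + 0.087 + 0.007 + 0.098 = 0.201.
P(S ∈ {B, C, D}) = 0.131 + 0.254 + 0.201 = 0.586; P(R=C, S ∈ {B, C, D}) = 0.007 + 0.035 + 0.007 = 0.049.
P(R=C | S ∈ {B, C, D}) = 0.049/0.586 = 0.084.

0.084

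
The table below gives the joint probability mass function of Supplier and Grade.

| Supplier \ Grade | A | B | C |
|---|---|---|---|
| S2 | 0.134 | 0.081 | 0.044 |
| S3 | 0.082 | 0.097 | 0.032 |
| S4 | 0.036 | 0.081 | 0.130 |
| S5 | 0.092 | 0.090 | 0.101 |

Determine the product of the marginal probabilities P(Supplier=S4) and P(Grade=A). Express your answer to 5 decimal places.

0.08497

P(Supplier=S4) = 0.036 + 0.081 + 0.130 = 0.247.
P(Grade=A) = 0.134 + 0.082 + 0.036 + 0.092 = 0.344.
Product: 0.247 × 0.344 = 0.08497.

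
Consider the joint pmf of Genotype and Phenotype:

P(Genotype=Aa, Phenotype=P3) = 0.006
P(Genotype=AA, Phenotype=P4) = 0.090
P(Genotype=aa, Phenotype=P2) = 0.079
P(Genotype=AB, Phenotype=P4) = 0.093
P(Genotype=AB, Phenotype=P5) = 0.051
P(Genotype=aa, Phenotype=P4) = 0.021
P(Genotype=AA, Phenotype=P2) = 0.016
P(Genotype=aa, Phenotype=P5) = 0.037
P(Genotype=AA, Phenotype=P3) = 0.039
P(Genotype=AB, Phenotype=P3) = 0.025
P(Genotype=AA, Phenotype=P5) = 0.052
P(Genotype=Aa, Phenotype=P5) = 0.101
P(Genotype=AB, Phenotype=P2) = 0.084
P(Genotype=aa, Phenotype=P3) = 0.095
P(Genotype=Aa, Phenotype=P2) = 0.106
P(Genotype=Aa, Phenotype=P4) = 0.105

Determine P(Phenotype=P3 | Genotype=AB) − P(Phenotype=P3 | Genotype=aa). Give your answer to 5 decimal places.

-0.31067

P(Genotype=AB) = 0.084 + 0.025 + 0.093 + 0.051 = 0.253; P(Phenotype=P3 | Genotype=AB) = 0.025/0.253 = 0.098814.
P(Genotype=aa) = 0.079 + 0.095 + 0.021 + 0.037 = 0.232; P(Phenotype=P3 | Genotype=aa) = 0.095/0.232 = 0.409483.
Difference = -0.31067.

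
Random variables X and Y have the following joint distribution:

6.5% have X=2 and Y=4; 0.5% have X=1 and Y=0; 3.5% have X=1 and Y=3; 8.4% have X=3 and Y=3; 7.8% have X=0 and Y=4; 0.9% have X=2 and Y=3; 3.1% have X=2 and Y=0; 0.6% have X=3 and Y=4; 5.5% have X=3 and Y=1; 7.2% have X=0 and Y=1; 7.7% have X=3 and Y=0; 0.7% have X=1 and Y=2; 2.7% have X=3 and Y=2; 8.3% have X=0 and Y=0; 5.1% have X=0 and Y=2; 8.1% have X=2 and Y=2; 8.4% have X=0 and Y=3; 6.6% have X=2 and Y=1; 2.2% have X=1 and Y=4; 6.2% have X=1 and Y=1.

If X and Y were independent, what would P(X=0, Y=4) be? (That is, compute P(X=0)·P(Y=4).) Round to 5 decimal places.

0.06293

P(X=0) = 0.083 + 0.072 + 0.051 + 0.084 + 0.078 = 0.368.
P(Y=4) = 0.078 + 0.022 + 0.065 + 0.006 = 0.171.
Product: 0.368 × 0.171 = 0.06293.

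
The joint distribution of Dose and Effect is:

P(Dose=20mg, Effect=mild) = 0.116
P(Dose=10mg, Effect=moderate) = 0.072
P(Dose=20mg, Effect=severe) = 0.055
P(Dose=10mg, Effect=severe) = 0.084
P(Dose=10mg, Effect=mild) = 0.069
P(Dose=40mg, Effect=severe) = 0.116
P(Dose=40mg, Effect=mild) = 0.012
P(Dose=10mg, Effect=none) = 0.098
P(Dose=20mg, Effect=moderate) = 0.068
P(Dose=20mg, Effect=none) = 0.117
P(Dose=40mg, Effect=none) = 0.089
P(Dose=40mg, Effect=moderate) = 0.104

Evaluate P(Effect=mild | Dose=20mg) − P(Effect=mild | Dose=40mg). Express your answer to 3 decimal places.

P(Dose=20mg) = 0.117 + 0.116 + 0.068 + 0.055 = 0.356; P(Effect=mild | Dose=20mg) = 0.116/0.356 = 0.3258.
P(Dose=40mg) = 0.089 + 0.012 + 0.104 + 0.116 = 0.321; P(Effect=mild | Dose=40mg) = 0.012/0.321 = 0.0374.
Difference = 0.288.

0.288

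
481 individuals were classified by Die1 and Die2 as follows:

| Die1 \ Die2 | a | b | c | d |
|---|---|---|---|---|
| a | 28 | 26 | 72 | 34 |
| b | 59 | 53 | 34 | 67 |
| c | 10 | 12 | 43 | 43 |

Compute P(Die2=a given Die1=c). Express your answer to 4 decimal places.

0.0926

Total with Die1=c: 10 + 12 + 43 + 43 = 108.
P(Die2=a | Die1=c) = 10/108 = 0.0926.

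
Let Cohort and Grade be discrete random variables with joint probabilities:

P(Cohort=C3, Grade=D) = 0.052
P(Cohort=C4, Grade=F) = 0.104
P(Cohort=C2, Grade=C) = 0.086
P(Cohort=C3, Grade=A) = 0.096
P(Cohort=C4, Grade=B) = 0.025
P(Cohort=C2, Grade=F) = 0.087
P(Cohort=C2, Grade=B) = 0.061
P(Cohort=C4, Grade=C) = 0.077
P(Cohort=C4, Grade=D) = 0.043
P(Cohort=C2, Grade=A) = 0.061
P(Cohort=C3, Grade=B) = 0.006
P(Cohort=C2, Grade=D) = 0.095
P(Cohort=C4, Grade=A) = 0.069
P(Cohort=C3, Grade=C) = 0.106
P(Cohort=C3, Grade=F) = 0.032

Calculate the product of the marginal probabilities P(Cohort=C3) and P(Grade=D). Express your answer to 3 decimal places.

P(Cohort=C3) = 0.096 + 0.006 + 0.106 + 0.052 + 0.032 = 0.292.
P(Grade=D) = 0.095 + 0.052 + 0.043 = 0.190.
Product: 0.292 × 0.190 = 0.055.

0.055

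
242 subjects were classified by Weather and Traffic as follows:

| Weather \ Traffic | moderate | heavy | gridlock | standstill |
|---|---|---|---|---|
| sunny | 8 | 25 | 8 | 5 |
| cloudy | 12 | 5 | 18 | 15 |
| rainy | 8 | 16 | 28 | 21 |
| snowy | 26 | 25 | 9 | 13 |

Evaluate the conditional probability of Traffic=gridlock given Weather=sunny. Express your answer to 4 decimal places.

Total with Weather=sunny: 8 + 25 + 8 + 5 = 46.
P(Traffic=gridlock | Weather=sunny) = 8/46 = 0.1739.

0.1739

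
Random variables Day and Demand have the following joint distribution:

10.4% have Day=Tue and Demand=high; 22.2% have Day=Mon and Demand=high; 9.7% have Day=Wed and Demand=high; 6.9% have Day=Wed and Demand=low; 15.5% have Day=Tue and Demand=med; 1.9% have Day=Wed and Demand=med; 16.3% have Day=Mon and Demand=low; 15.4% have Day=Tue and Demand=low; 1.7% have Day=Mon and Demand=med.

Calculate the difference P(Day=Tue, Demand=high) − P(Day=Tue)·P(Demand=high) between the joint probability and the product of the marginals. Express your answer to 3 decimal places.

P(Day=Tue) = 0.154 + 0.155 + 0.104 = 0.413.
P(Demand=high) = 0.222 + 0.104 + 0.097 = 0.423.
P(Day=Tue, Demand=high) − P(Day=Tue)P(Demand=high) = 0.104 − 0.413×0.423 = -0.071.

-0.071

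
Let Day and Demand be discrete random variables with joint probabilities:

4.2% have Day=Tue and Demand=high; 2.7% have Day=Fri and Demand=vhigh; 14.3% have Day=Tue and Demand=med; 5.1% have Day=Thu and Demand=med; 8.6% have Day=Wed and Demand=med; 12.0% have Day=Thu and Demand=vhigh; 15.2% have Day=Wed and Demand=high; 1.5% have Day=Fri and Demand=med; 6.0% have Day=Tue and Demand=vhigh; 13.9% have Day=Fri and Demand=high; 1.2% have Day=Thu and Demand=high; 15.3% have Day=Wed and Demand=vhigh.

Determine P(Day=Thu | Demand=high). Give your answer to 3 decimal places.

0.035

P(Demand=high) = 0.042 + 0.152 + 0.012 + 0.139 = 0.345.
P(Day=Thu | Demand=high) = 0.012/0.345 = 0.035.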